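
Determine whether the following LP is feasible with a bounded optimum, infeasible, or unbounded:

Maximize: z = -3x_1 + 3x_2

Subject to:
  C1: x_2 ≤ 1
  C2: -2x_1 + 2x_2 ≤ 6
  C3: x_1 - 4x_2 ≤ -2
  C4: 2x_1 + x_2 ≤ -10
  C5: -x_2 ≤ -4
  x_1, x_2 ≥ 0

Infeasible (no feasible solution exists)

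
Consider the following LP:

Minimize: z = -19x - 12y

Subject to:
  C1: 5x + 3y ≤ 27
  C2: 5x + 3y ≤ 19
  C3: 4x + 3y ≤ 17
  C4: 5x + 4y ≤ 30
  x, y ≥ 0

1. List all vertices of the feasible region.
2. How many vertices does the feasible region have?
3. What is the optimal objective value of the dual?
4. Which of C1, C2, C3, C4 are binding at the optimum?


1. (0, 0), (3.8, 0), (2, 3), (0, 5.667)
2. 4
3. -74
4. C2, C3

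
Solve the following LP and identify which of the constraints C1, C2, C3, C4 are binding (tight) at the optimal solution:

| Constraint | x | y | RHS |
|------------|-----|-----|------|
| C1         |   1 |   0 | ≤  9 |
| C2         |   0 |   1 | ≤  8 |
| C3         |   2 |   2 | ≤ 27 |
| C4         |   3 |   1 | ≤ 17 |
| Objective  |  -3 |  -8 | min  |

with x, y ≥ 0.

At x = 3, y = 8, compute slack b - a·x for each constraint:
  C1: 9 − 3 = 6  (slack)
  C2: 8 − 8 = 0  (binding)
  C3: 27 − 22 = 5  (slack)
  C4: 17 − 17 = 0  (binding)

Optimal: x = 3, y = 8
Binding: C2, C4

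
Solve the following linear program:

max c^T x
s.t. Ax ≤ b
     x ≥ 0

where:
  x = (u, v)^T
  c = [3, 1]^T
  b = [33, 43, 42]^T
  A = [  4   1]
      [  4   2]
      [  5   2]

Evaluate the objective at each vertex of the feasible region:
  z(0, 0) = 0
  z(8.25, 0) = 24.75
  z(8, 1) = 25  ←
  z(0, 21) = 21
The maximum is at u = 8, v = 1.

u = 8, v = 1, z = 25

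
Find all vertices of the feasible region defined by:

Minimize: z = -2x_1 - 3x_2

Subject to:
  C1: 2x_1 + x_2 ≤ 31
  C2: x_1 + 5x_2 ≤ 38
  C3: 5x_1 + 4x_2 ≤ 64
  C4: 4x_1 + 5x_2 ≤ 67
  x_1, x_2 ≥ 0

(0, 0), (12.8, 0), (8, 6), (0, 7.6)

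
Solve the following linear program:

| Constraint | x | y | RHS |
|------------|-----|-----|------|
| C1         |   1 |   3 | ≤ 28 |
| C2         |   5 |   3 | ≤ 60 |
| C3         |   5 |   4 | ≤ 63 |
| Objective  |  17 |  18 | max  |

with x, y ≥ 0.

Evaluate the objective at each vertex of the feasible region:
  z(0, 0) = 0
  z(12, 0) = 204
  z(10.2, 3) = 227.4
  z(7, 7) = 245  ←
  z(0, 9.333) = 168
The maximum is at x = 7, y = 7.

x = 7, y = 7, z = 245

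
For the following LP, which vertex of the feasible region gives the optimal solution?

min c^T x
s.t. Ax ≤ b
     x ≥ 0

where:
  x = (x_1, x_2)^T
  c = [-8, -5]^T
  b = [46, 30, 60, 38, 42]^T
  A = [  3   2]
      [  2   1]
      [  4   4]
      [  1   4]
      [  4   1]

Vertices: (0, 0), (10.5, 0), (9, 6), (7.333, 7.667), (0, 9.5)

Evaluate the objective at each vertex of the feasible region:
  z(0, 0) = 0
  z(10.5, 0) = -84
  z(9, 6) = -102  ←
  z(7.333, 7.667) = -97
  z(0, 9.5) = -47.5
The minimum is at x_1 = 9, x_2 = 6.

(9, 6)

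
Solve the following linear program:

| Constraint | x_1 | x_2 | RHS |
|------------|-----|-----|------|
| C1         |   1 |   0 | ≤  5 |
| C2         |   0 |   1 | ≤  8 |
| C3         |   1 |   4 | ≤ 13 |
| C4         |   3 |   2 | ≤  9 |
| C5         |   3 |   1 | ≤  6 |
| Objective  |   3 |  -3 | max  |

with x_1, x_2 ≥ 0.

Evaluate the objective at each vertex of the feasible region:
  z(0, 0) = 0
  z(2, 0) = 6  ←
  z(1, 3) = -6
  z(0, 3.25) = -9.75
The maximum is at x_1 = 2, x_2 = 0.

x_1 = 2, x_2 = 0, z = 6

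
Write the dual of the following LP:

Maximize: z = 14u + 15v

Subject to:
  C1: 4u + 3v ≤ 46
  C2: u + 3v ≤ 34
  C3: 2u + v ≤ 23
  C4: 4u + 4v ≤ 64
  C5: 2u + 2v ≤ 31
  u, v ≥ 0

Primal max cᵀx s.t. Ax ≤ b, x ≥ 0  →  Dual min bᵀy s.t. Aᵀy ≥ c, y ≥ 0.

Minimize: z = 46y1 + 34y2 + 23y3 + 64y4 + 31y5

Subject to:
  4y1 + y2 + 2y3 + 4y4 + 2y5 ≥ 14
  3y1 + 3y2 + y3 + 4y4 + 2y5 ≥ 15
  y1, y2, y3, y4, y5 ≥ 0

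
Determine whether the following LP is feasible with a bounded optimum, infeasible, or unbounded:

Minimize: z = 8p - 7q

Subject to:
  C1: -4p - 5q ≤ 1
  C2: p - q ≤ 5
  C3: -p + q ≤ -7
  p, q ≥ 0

Infeasible (no feasible solution exists)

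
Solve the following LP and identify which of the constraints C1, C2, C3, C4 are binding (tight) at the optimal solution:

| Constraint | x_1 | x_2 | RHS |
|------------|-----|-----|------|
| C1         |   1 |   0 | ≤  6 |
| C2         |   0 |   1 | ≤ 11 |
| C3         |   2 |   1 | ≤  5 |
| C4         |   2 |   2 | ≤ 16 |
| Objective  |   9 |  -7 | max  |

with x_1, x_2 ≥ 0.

At x_1 = 2.5, x_2 = 0, compute slack b - a·x for each constraint:
  C1: 6 − 2.5 = 3.5  (slack)
  C2: 11 − 0 = 11  (slack)
  C3: 5 − 5 = 0  (binding)
  C4: 16 − 5 = 11  (slack)

Optimal: x_1 = 2.5, x_2 = 0
Binding: C3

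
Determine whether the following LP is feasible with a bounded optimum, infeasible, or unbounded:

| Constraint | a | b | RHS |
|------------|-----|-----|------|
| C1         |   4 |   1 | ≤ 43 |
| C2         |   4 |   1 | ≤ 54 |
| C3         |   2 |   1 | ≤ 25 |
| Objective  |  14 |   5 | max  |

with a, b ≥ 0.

Feasible with a bounded optimal solution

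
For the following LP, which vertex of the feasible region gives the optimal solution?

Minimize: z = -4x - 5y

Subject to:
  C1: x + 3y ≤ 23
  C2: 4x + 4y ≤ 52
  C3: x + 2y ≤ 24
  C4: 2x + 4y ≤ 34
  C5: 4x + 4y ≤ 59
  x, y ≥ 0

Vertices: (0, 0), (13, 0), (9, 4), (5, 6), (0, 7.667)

Evaluate the objective at each vertex of the feasible region:
  z(0, 0) = 0
  z(13, 0) = -52
  z(9, 4) = -56  ←
  z(5, 6) = -50
  z(0, 7.667) = -38.33
The minimum is at x = 9, y = 4.

(9, 4)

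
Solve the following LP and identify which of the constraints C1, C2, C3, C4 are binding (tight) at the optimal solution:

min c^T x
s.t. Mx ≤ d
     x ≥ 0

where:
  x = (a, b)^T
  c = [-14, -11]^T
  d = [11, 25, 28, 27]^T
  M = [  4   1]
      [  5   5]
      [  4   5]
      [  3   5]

At a = 2, b = 3, compute slack b - a·x for each constraint:
  C1: 11 − 11 = 0  (binding)
  C2: 25 − 25 = 0  (binding)
  C3: 28 − 23 = 5  (slack)
  C4: 27 − 21 = 6  (slack)

Optimal: a = 2, b = 3
Binding: C1, C2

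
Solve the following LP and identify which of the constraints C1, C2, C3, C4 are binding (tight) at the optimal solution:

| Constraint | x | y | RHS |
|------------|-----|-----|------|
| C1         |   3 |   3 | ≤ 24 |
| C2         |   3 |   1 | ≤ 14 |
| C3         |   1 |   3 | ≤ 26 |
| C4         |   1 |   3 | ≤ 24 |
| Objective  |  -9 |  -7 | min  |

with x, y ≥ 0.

At x = 3, y = 5, compute slack b - a·x for each constraint:
  C1: 24 − 24 = 0  (binding)
  C2: 14 − 14 = 0  (binding)
  C3: 26 − 18 = 8  (slack)
  C4: 24 − 18 = 6  (slack)

Optimal: x = 3, y = 5
Binding: C1, C2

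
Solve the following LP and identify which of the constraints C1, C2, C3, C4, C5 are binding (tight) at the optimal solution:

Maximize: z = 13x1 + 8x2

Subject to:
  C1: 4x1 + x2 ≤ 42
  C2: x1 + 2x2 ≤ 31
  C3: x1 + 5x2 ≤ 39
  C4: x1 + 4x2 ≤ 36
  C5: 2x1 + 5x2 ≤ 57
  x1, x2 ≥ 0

At x1 = 9, x2 = 6, compute slack b - a·x for each constraint:
  C1: 42 − 42 = 0  (binding)
  C2: 31 − 21 = 10  (slack)
  C3: 39 − 39 = 0  (binding)
  C4: 36 − 33 = 3  (slack)
  C5: 57 − 48 = 9  (slack)

Optimal: x1 = 9, x2 = 6
Binding: C1, C3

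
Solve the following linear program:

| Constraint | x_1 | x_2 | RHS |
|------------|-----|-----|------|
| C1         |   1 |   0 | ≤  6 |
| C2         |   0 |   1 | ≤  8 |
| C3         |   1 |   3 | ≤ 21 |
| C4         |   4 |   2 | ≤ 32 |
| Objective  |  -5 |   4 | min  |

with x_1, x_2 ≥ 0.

Evaluate the objective at each vertex of the feasible region:
  z(0, 0) = 0
  z(6, 0) = -30  ←
  z(6, 4) = -14
  z(5.4, 5.2) = -6.2
  z(0, 7) = 28
The minimum is at x_1 = 6, x_2 = 0.

x_1 = 6, x_2 = 0, z = -30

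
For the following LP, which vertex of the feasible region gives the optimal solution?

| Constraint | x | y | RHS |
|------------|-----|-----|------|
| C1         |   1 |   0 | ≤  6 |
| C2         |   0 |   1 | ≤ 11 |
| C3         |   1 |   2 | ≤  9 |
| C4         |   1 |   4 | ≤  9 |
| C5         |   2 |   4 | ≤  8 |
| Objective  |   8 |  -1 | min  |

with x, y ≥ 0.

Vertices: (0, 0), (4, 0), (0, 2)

Evaluate the objective at each vertex of the feasible region:
  z(0, 0) = 0
  z(4, 0) = 32
  z(0, 2) = -2  ←
The minimum is at x = 0, y = 2.

(0, 2)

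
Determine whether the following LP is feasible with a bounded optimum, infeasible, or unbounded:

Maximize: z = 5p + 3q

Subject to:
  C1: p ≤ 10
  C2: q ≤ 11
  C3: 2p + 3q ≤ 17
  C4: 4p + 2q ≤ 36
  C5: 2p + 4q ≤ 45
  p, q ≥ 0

Feasible with a bounded optimal solution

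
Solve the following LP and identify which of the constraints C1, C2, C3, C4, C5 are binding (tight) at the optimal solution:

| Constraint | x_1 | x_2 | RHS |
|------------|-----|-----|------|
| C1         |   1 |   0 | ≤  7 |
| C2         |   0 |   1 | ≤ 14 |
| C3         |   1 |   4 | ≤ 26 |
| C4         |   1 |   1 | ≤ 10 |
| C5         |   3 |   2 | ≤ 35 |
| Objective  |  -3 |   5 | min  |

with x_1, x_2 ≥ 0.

At x_1 = 7, x_2 = 0, compute slack b - a·x for each constraint:
  C1: 7 − 7 = 0  (binding)
  C2: 14 − 0 = 14  (slack)
  C3: 26 − 7 = 19  (slack)
  C4: 10 − 7 = 3  (slack)
  C5: 35 − 21 = 14  (slack)

Optimal: x_1 = 7, x_2 = 0
Binding: C1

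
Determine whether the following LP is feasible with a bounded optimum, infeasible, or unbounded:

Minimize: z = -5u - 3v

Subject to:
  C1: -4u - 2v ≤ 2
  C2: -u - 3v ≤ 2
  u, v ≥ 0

Unbounded (objective can decrease without bound)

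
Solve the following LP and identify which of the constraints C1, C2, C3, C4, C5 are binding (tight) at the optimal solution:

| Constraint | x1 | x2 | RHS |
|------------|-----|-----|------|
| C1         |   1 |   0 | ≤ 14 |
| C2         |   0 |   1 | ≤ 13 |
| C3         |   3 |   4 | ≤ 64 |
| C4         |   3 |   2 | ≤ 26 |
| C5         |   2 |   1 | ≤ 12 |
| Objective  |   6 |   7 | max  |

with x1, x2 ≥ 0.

At x1 = 0, x2 = 12, compute slack b - a·x for each constraint:
  C1: 14 − 0 = 14  (slack)
  C2: 13 − 12 = 1  (slack)
  C3: 64 − 48 = 16  (slack)
  C4: 26 − 24 = 2  (slack)
  C5: 12 − 12 = 0  (binding)

Optimal: x1 = 0, x2 = 12
Binding: C5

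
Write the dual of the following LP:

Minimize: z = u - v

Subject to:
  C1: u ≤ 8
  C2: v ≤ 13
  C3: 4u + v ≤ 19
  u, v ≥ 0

Primal min cᵀx s.t. Ax ≤ b, x ≥ 0  →  Dual max −bᵀy s.t. Aᵀy ≥ −c, y ≥ 0.

Maximize: z = -8y1 - 13y2 - 19y3

Subject to:
  y1 + 4y3 ≥ -1
  y2 + y3 ≥ 1
  y1, y2, y3 ≥ 0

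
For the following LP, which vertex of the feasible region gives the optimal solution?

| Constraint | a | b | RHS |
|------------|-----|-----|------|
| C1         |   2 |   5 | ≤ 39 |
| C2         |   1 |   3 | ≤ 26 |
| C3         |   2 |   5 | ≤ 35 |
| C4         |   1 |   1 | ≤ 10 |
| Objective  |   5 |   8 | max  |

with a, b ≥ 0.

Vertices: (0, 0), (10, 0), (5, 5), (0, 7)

Evaluate the objective at each vertex of the feasible region:
  z(0, 0) = 0
  z(10, 0) = 50
  z(5, 5) = 65  ←
  z(0, 7) = 56
The maximum is at a = 5, b = 5.

(5, 5)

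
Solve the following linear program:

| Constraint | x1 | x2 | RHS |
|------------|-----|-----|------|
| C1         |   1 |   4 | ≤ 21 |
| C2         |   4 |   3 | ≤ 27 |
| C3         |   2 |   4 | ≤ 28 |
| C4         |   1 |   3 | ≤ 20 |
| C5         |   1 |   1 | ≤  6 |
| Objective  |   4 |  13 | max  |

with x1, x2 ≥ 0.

Evaluate the objective at each vertex of the feasible region:
  z(0, 0) = 0
  z(6, 0) = 24
  z(1, 5) = 69  ←
  z(0, 5.25) = 68.25
The maximum is at x1 = 1, x2 = 5.

x1 = 1, x2 = 5, z = 69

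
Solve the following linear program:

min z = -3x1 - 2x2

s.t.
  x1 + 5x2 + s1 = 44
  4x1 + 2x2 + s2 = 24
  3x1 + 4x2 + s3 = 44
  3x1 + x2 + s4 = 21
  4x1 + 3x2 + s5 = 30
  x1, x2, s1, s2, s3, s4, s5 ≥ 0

Evaluate the objective at each vertex of the feasible region:
  z(0, 0) = 0
  z(6, 0) = -18
  z(3, 6) = -21  ←
  z(1.059, 8.588) = -20.35
  z(0, 8.8) = -17.6
The minimum is at x1 = 3, x2 = 6.

x1 = 3, x2 = 6, z = -21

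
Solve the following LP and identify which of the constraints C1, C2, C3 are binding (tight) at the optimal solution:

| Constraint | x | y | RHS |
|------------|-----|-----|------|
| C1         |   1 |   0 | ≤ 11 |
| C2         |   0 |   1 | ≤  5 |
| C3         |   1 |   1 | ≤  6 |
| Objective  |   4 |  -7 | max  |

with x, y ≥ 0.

At x = 6, y = 0, compute slack b - a·x for each constraint:
  C1: 11 − 6 = 5  (slack)
  C2: 5 − 0 = 5  (slack)
  C3: 6 − 6 = 0  (binding)

Optimal: x = 6, y = 0
Binding: C3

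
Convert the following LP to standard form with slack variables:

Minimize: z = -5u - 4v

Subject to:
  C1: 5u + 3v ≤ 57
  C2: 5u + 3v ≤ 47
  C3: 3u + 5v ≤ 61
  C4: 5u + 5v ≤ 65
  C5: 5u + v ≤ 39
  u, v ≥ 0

min z = -5u - 4v

s.t.
  5u + 3v + s1 = 57
  5u + 3v + s2 = 47
  3u + 5v + s3 = 61
  5u + 5v + s4 = 65
  5u + v + s5 = 39
  u, v, s1, s2, s3, s4, s5 ≥ 0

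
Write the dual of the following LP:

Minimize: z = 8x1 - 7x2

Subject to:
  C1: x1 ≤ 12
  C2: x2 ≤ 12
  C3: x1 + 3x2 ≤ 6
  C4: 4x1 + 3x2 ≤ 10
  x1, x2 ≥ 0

Primal min cᵀx s.t. Ax ≤ b, x ≥ 0  →  Dual max −bᵀy s.t. Aᵀy ≥ −c, y ≥ 0.

Maximize: z = -12y1 - 12y2 - 6y3 - 10y4

Subject to:
  y1 + y3 + 4y4 ≥ -8
  y2 + 3y3 + 3y4 ≥ 7
  y1, y2, y3, y4 ≥ 0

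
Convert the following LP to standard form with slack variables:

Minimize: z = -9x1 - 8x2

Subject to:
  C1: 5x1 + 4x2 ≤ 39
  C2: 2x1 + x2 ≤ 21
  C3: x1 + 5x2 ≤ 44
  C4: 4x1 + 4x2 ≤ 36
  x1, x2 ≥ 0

min z = -9x1 - 8x2

s.t.
  5x1 + 4x2 + s1 = 39
  2x1 + x2 + s2 = 21
  x1 + 5x2 + s3 = 44
  4x1 + 4x2 + s4 = 36
  x1, x2, s1, s2, s3, s4 ≥ 0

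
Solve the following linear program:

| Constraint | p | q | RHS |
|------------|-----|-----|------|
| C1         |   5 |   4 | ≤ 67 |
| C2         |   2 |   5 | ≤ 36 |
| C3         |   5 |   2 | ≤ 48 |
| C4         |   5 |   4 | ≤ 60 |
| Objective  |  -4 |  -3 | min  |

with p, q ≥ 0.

Evaluate the objective at each vertex of the feasible region:
  z(0, 0) = 0
  z(9.6, 0) = -38.4
  z(8, 4) = -44  ←
  z(0, 7.2) = -21.6
The minimum is at p = 8, q = 4.

p = 8, q = 4, z = -44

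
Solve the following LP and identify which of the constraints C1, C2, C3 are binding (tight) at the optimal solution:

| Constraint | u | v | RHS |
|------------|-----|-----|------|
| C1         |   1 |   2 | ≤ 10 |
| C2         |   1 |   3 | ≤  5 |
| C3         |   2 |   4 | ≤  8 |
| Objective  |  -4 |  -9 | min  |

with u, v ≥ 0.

At u = 2, v = 1, compute slack b - a·x for each constraint:
  C1: 10 − 4 = 6  (slack)
  C2: 5 − 5 = 0  (binding)
  C3: 8 − 8 = 0  (binding)

Optimal: u = 2, v = 1
Binding: C2, C3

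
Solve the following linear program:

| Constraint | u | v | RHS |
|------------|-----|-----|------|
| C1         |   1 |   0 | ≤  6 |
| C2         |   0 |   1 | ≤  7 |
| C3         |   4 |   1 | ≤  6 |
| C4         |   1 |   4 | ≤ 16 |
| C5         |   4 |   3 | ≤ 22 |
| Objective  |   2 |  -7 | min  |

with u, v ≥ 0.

Evaluate the objective at each vertex of the feasible region:
  z(0, 0) = 0
  z(1.5, 0) = 3
  z(0.5333, 3.867) = -26
  z(0, 4) = -28  ←
The minimum is at u = 0, v = 4.

u = 0, v = 4, z = -28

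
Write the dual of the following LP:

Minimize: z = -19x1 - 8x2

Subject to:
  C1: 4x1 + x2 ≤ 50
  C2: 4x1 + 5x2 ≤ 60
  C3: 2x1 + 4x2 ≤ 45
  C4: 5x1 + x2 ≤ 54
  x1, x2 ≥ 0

Primal min cᵀx s.t. Ax ≤ b, x ≥ 0  →  Dual max −bᵀy s.t. Aᵀy ≥ −c, y ≥ 0.

Maximize: z = -50y1 - 60y2 - 45y3 - 54y4

Subject to:
  4y1 + 4y2 + 2y3 + 5y4 ≥ 19
  y1 + 5y2 + 4y3 + y4 ≥ 8
  y1, y2, y3, y4 ≥ 0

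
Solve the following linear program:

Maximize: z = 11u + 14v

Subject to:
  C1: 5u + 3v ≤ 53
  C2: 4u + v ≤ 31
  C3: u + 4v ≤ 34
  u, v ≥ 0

Evaluate the objective at each vertex of the feasible region:
  z(0, 0) = 0
  z(7.75, 0) = 85.25
  z(6, 7) = 164  ←
  z(0, 8.5) = 119
The maximum is at u = 6, v = 7.

u = 6, v = 7, z = 164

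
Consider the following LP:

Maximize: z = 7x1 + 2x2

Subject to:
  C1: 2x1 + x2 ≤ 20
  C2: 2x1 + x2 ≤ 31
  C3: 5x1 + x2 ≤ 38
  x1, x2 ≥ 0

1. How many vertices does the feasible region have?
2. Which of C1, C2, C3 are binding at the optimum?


1. 4
2. C1, C3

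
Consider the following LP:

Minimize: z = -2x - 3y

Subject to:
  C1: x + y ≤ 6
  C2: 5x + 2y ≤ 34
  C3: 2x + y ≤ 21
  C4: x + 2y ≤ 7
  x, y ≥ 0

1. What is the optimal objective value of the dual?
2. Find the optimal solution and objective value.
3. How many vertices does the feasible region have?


1. -13
2. x = 5, y = 1, z = -13
3. 4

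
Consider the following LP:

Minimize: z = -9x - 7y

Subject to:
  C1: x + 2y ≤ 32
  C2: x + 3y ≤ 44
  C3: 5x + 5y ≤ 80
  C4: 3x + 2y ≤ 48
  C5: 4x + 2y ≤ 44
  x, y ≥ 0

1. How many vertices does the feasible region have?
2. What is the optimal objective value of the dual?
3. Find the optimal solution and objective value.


1. 5
2. -124
3. x = 6, y = 10, z = -124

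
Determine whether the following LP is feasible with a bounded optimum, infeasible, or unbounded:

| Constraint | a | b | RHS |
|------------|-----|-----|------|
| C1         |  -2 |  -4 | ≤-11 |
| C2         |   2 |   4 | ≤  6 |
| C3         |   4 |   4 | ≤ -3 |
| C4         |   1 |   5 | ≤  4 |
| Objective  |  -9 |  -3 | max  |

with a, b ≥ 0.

Infeasible (no feasible solution exists)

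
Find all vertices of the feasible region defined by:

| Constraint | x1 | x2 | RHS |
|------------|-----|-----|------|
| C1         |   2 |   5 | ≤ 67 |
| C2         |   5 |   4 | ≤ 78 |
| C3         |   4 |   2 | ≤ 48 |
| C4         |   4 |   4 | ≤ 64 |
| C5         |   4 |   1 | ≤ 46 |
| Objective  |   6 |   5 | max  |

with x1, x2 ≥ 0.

(0, 0), (11.5, 0), (11, 2), (8, 8), (4.333, 11.67), (0, 13.4)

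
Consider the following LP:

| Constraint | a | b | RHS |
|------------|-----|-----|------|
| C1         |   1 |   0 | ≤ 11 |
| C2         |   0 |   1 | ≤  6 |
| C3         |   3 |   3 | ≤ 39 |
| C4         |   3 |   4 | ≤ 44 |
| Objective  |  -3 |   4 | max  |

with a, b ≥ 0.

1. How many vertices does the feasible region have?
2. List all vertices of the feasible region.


1. 6
2. (0, 0), (11, 0), (11, 2), (8, 5), (6.667, 6), (0, 6)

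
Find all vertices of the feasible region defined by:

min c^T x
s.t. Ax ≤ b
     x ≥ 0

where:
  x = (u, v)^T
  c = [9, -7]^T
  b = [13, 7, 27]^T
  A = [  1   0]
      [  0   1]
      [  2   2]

(0, 0), (13, 0), (13, 0.5), (6.5, 7), (0, 7)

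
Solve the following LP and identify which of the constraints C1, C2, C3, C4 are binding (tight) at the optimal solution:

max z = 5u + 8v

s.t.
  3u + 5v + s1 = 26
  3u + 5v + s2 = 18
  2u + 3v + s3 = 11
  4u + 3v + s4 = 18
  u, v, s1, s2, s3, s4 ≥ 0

At u = 1, v = 3, compute slack b - a·x for each constraint:
  C1: 26 − 18 = 8  (slack)
  C2: 18 − 18 = 0  (binding)
  C3: 11 − 11 = 0  (binding)
  C4: 18 − 13 = 5  (slack)

Optimal: u = 1, v = 3
Binding: C2, C3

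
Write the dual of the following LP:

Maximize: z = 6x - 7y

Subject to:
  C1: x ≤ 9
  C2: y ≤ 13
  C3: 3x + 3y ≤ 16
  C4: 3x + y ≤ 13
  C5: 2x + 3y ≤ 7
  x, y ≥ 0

Primal max cᵀx s.t. Ax ≤ b, x ≥ 0  →  Dual min bᵀy s.t. Aᵀy ≥ c, y ≥ 0.

Minimize: z = 9y1 + 13y2 + 16y3 + 13y4 + 7y5

Subject to:
  y1 + 3y3 + 3y4 + 2y5 ≥ 6
  y2 + 3y3 + y4 + 3y5 ≥ -7
  y1, y2, y3, y4, y5 ≥ 0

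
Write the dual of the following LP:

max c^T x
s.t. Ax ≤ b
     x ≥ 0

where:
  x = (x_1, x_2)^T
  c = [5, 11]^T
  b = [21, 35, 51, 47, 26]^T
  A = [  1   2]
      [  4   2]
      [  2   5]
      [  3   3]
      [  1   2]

Primal max cᵀx s.t. Ax ≤ b, x ≥ 0  →  Dual min bᵀy s.t. Aᵀy ≥ c, y ≥ 0.

Minimize: z = 21y1 + 35y2 + 51y3 + 47y4 + 26y5

Subject to:
  y1 + 4y2 + 2y3 + 3y4 + y5 ≥ 5
  2y1 + 2y2 + 5y3 + 3y4 + 2y5 ≥ 11
  y1, y2, y3, y4, y5 ≥ 0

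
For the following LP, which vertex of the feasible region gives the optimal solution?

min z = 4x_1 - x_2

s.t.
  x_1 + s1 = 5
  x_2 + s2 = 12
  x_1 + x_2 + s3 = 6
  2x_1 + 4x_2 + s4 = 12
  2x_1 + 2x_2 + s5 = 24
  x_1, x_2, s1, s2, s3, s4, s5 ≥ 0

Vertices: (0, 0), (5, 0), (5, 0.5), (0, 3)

Evaluate the objective at each vertex of the feasible region:
  z(0, 0) = 0
  z(5, 0) = 20
  z(5, 0.5) = 19.5
  z(0, 3) = -3  ←
The minimum is at x_1 = 0, x_2 = 3.

(0, 3)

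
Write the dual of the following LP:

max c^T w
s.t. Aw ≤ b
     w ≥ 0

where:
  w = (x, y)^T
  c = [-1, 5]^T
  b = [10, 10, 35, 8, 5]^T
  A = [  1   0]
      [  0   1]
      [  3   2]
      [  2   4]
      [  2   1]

Primal max cᵀx s.t. Ax ≤ b, x ≥ 0  →  Dual min bᵀy s.t. Aᵀy ≥ c, y ≥ 0.

Minimize: z = 10y1 + 10y2 + 35y3 + 8y4 + 5y5

Subject to:
  y1 + 3y3 + 2y4 + 2y5 ≥ -1
  y2 + 2y3 + 4y4 + y5 ≥ 5
  y1, y2, y3, y4, y5 ≥ 0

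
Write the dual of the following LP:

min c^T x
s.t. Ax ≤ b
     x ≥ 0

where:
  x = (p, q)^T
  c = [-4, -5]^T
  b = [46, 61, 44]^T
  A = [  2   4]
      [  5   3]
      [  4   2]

Primal min cᵀx s.t. Ax ≤ b, x ≥ 0  →  Dual max −bᵀy s.t. Aᵀy ≥ −c, y ≥ 0.

Maximize: z = -46y1 - 61y2 - 44y3

Subject to:
  2y1 + 5y2 + 4y3 ≥ 4
  4y1 + 3y2 + 2y3 ≥ 5
  y1, y2, y3 ≥ 0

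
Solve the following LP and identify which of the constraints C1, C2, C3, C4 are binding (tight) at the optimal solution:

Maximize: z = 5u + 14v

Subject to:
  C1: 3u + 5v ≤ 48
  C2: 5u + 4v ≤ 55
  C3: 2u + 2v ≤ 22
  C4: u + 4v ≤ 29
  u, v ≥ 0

At u = 5, v = 6, compute slack b - a·x for each constraint:
  C1: 48 − 45 = 3  (slack)
  C2: 55 − 49 = 6  (slack)
  C3: 22 − 22 = 0  (binding)
  C4: 29 − 29 = 0  (binding)

Optimal: u = 5, v = 6
Binding: C3, C4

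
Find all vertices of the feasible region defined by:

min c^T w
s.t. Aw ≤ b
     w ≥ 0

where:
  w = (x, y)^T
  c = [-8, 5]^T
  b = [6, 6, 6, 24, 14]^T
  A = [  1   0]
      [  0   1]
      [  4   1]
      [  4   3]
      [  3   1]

(0, 0), (1.5, 0), (0, 6)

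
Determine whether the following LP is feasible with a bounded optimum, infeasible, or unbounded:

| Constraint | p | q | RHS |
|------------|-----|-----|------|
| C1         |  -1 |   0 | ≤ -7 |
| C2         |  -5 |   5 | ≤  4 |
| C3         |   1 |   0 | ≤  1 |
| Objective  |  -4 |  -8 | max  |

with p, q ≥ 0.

Infeasible (no feasible solution exists)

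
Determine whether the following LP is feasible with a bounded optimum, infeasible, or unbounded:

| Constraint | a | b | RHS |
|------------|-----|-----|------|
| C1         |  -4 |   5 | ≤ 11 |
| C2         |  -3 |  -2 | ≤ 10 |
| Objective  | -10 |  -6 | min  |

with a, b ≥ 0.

Unbounded (objective can decrease without bound)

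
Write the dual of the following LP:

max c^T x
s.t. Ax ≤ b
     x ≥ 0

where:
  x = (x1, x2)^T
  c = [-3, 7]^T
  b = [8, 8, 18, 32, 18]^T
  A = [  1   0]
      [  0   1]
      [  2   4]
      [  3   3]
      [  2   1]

Primal max cᵀx s.t. Ax ≤ b, x ≥ 0  →  Dual min bᵀy s.t. Aᵀy ≥ c, y ≥ 0.

Minimize: z = 8y1 + 8y2 + 18y3 + 32y4 + 18y5

Subject to:
  y1 + 2y3 + 3y4 + 2y5 ≥ -3
  y2 + 4y3 + 3y4 + y5 ≥ 7
  y1, y2, y3, y4, y5 ≥ 0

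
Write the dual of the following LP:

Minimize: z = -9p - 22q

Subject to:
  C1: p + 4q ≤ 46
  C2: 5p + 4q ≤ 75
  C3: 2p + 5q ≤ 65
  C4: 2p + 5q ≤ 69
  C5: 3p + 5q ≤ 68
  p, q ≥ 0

Primal min cᵀx s.t. Ax ≤ b, x ≥ 0  →  Dual max −bᵀy s.t. Aᵀy ≥ −c, y ≥ 0.

Maximize: z = -46y1 - 75y2 - 65y3 - 69y4 - 68y5

Subject to:
  y1 + 5y2 + 2y3 + 2y4 + 3y5 ≥ 9
  4y1 + 4y2 + 5y3 + 5y4 + 5y5 ≥ 22
  y1, y2, y3, y4, y5 ≥ 0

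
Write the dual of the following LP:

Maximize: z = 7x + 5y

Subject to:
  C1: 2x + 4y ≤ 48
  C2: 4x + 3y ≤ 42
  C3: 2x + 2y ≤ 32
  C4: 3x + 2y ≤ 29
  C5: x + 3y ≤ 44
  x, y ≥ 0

Primal max cᵀx s.t. Ax ≤ b, x ≥ 0  →  Dual min bᵀy s.t. Aᵀy ≥ c, y ≥ 0.

Minimize: z = 48y1 + 42y2 + 32y3 + 29y4 + 44y5

Subject to:
  2y1 + 4y2 + 2y3 + 3y4 + y5 ≥ 7
  4y1 + 3y2 + 2y3 + 2y4 + 3y5 ≥ 5
  y1, y2, y3, y4, y5 ≥ 0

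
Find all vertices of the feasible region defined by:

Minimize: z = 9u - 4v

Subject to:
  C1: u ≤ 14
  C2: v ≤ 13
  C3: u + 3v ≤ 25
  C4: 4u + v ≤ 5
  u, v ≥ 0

(0, 0), (1.25, 0), (0, 5)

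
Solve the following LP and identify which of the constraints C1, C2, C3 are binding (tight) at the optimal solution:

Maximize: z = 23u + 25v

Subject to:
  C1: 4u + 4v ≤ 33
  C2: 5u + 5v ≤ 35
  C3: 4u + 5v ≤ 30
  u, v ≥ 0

At u = 5, v = 2, compute slack b - a·x for each constraint:
  C1: 33 − 28 = 5  (slack)
  C2: 35 − 35 = 0  (binding)
  C3: 30 − 30 = 0  (binding)

Optimal: u = 5, v = 2
Binding: C2, C3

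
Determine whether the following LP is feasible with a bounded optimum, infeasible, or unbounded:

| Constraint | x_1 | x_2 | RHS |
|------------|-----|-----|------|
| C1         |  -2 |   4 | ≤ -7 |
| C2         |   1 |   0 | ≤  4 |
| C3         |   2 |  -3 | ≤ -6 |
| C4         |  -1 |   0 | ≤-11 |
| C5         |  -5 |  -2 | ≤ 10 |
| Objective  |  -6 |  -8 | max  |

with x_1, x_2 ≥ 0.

Infeasible (no feasible solution exists)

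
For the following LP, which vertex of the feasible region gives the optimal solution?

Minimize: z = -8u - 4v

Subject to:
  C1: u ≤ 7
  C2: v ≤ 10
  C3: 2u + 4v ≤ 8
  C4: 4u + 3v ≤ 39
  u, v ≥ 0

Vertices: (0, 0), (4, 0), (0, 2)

Evaluate the objective at each vertex of the feasible region:
  z(0, 0) = 0
  z(4, 0) = -32  ←
  z(0, 2) = -8
The minimum is at u = 4, v = 0.

(4, 0)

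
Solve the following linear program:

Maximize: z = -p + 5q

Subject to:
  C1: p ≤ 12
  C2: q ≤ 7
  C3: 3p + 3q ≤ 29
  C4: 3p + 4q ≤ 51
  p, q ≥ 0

Evaluate the objective at each vertex of the feasible region:
  z(0, 0) = 0
  z(9.667, 0) = -9.667
  z(2.667, 7) = 32.33
  z(0, 7) = 35  ←
The maximum is at p = 0, q = 7.

p = 0, q = 7, z = 35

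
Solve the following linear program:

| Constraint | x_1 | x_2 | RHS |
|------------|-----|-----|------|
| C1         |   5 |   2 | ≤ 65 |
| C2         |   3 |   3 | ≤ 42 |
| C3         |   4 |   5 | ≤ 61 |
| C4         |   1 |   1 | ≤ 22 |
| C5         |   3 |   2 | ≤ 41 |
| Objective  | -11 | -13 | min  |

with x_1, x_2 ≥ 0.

Evaluate the objective at each vertex of the feasible region:
  z(0, 0) = 0
  z(13, 0) = -143
  z(12.33, 1.667) = -157.3
  z(9, 5) = -164  ←
  z(0, 12.2) = -158.6
The minimum is at x_1 = 9, x_2 = 5.

x_1 = 9, x_2 = 5, z = -164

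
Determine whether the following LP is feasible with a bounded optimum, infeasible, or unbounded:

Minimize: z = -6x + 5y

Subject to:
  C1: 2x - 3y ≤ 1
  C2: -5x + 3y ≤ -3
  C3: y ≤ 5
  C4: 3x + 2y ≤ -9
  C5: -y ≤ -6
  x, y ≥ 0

Infeasible (no feasible solution exists)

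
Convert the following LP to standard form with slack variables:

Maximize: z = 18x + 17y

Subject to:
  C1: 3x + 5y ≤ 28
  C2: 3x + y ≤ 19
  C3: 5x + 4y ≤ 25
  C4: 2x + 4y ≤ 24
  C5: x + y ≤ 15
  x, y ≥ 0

max z = 18x + 17y

s.t.
  3x + 5y + s1 = 28
  3x + y + s2 = 19
  5x + 4y + s3 = 25
  2x + 4y + s4 = 24
  x + y + s5 = 15
  x, y, s1, s2, s3, s4, s5 ≥ 0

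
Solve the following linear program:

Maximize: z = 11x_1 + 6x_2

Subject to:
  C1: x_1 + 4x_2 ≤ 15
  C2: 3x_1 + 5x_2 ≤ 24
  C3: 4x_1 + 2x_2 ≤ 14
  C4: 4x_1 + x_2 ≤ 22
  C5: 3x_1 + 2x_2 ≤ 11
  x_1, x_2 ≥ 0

Evaluate the objective at each vertex of the feasible region:
  z(0, 0) = 0
  z(3.5, 0) = 38.5
  z(3, 1) = 39  ←
  z(1.4, 3.4) = 35.8
  z(0, 3.75) = 22.5
The maximum is at x_1 = 3, x_2 = 1.

x_1 = 3, x_2 = 1, z = 39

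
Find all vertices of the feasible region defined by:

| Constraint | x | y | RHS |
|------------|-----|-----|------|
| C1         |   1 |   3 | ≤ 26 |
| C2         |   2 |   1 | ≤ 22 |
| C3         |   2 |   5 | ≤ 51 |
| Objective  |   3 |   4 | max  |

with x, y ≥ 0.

(0, 0), (11, 0), (8, 6), (0, 8.667)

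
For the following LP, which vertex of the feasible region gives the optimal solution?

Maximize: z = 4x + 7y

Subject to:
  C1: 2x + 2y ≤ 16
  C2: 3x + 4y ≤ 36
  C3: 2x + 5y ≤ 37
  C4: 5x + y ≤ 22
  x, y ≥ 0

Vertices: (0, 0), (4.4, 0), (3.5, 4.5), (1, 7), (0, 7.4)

Evaluate the objective at each vertex of the feasible region:
  z(0, 0) = 0
  z(4.4, 0) = 17.6
  z(3.5, 4.5) = 45.5
  z(1, 7) = 53  ←
  z(0, 7.4) = 51.8
The maximum is at x = 1, y = 7.

(1, 7)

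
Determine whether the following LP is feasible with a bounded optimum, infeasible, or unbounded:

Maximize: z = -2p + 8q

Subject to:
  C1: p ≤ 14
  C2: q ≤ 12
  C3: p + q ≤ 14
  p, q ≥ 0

Feasible with a bounded optimal solution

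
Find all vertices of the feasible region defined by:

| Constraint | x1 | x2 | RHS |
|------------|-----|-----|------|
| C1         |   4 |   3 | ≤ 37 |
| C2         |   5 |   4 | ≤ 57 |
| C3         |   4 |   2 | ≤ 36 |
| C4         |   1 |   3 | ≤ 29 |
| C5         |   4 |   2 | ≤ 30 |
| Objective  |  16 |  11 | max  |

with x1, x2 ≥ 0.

(0, 0), (7.5, 0), (4, 7), (2.667, 8.778), (0, 9.667)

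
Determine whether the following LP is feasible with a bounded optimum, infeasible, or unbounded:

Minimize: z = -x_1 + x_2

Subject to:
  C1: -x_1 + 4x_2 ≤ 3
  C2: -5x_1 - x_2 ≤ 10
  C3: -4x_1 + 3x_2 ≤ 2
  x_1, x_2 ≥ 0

Unbounded (objective can decrease without bound)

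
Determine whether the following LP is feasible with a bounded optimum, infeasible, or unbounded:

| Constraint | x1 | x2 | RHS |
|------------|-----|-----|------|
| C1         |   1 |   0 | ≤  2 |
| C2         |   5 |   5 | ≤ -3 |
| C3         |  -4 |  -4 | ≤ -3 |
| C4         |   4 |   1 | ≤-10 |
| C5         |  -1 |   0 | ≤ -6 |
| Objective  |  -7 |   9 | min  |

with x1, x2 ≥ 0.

Infeasible (no feasible solution exists)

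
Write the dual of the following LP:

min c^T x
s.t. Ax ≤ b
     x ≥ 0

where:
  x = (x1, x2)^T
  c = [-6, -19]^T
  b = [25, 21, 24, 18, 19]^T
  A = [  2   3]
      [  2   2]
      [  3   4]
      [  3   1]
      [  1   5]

Primal min cᵀx s.t. Ax ≤ b, x ≥ 0  →  Dual max −bᵀy s.t. Aᵀy ≥ −c, y ≥ 0.

Maximize: z = -25y1 - 21y2 - 24y3 - 18y4 - 19y5

Subject to:
  2y1 + 2y2 + 3y3 + 3y4 + y5 ≥ 6
  3y1 + 2y2 + 4y3 + y4 + 5y5 ≥ 19
  y1, y2, y3, y4, y5 ≥ 0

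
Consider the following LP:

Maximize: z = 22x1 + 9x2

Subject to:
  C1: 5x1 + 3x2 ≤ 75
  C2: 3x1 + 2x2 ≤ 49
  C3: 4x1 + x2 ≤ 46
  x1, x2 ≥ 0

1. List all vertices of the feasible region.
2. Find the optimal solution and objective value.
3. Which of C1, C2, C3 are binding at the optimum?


1. (0, 0), (11.5, 0), (9, 10), (3, 20), (0, 24.5)
2. x1 = 9, x2 = 10, z = 288
3. C1, C3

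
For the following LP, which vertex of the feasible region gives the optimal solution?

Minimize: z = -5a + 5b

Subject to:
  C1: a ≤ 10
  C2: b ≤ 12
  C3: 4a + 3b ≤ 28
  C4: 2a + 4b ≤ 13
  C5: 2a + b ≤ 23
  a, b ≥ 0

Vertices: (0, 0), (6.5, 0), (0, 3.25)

Evaluate the objective at each vertex of the feasible region:
  z(0, 0) = 0
  z(6.5, 0) = -32.5  ←
  z(0, 3.25) = 16.25
The minimum is at a = 6.5, b = 0.

(6.5, 0)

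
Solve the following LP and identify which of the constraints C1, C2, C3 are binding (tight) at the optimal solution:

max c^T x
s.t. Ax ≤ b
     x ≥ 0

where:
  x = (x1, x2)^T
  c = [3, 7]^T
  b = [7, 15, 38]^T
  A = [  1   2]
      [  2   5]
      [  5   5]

At x1 = 5, x2 = 1, compute slack b - a·x for each constraint:
  C1: 7 − 7 = 0  (binding)
  C2: 15 − 15 = 0  (binding)
  C3: 38 − 30 = 8  (slack)

Optimal: x1 = 5, x2 = 1
Binding: C1, C2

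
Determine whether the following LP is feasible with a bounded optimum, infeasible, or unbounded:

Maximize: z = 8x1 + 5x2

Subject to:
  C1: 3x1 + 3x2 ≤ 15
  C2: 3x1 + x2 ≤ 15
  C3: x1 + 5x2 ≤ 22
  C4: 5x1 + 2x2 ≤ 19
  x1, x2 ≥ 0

Feasible with a bounded optimal solution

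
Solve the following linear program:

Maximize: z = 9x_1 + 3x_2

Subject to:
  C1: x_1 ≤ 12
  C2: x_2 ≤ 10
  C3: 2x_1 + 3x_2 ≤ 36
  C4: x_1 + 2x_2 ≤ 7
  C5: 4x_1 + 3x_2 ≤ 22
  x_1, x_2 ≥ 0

Evaluate the objective at each vertex of the feasible region:
  z(0, 0) = 0
  z(5.5, 0) = 49.5  ←
  z(4.6, 1.2) = 45
  z(0, 3.5) = 10.5
The maximum is at x_1 = 5.5, x_2 = 0.

x_1 = 5.5, x_2 = 0, z = 49.5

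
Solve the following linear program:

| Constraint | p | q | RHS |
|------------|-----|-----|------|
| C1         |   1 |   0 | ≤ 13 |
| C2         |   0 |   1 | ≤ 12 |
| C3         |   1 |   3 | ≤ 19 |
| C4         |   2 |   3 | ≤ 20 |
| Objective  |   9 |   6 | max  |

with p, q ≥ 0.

Evaluate the objective at each vertex of the feasible region:
  z(0, 0) = 0
  z(10, 0) = 90  ←
  z(1, 6) = 45
  z(0, 6.333) = 38
The maximum is at p = 10, q = 0.

p = 10, q = 0, z = 90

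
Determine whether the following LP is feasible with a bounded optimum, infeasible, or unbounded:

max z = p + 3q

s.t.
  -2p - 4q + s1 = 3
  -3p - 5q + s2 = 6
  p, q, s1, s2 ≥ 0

Unbounded (objective can increase without bound)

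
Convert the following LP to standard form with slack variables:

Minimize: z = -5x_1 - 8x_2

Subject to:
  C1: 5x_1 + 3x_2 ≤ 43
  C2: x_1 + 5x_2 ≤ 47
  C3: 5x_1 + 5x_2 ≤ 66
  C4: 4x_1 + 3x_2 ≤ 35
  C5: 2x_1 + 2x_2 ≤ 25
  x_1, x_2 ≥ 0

min z = -5x_1 - 8x_2

s.t.
  5x_1 + 3x_2 + s1 = 43
  x_1 + 5x_2 + s2 = 47
  5x_1 + 5x_2 + s3 = 66
  4x_1 + 3x_2 + s4 = 35
  2x_1 + 2x_2 + s5 = 25
  x_1, x_2, s1, s2, s3, s4, s5 ≥ 0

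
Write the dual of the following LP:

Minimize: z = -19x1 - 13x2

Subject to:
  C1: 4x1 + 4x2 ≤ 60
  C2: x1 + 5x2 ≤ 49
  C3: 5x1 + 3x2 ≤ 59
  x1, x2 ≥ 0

Primal min cᵀx s.t. Ax ≤ b, x ≥ 0  →  Dual max −bᵀy s.t. Aᵀy ≥ −c, y ≥ 0.

Maximize: z = -60y1 - 49y2 - 59y3

Subject to:
  4y1 + y2 + 5y3 ≥ 19
  4y1 + 5y2 + 3y3 ≥ 13
  y1, y2, y3 ≥ 0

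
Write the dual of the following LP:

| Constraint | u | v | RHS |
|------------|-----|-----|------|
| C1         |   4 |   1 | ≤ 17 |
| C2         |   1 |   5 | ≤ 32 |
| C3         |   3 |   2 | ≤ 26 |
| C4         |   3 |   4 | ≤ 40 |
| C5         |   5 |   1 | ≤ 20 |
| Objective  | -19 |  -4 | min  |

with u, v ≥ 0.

Primal min cᵀx s.t. Ax ≤ b, x ≥ 0  →  Dual max −bᵀy s.t. Aᵀy ≥ −c, y ≥ 0.

Maximize: z = -17y1 - 32y2 - 26y3 - 40y4 - 20y5

Subject to:
  4y1 + y2 + 3y3 + 3y4 + 5y5 ≥ 19
  y1 + 5y2 + 2y3 + 4y4 + y5 ≥ 4
  y1, y2, y3, y4, y5 ≥ 0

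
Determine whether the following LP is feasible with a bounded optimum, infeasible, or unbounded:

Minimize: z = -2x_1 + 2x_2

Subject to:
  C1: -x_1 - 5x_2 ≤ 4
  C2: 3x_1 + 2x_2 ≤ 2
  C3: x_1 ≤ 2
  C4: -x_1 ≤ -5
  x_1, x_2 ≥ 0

Infeasible (no feasible solution exists)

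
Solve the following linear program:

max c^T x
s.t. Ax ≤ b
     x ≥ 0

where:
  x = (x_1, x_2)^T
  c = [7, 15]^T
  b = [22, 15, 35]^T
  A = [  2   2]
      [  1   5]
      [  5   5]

Evaluate the objective at each vertex of the feasible region:
  z(0, 0) = 0
  z(7, 0) = 49
  z(5, 2) = 65  ←
  z(0, 3) = 45
The maximum is at x_1 = 5, x_2 = 2.

x_1 = 5, x_2 = 2, z = 65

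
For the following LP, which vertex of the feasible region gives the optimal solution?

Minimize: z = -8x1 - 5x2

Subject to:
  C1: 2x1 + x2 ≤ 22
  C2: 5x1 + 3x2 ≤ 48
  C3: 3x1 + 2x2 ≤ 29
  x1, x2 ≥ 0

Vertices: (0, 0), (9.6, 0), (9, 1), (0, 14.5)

Evaluate the objective at each vertex of the feasible region:
  z(0, 0) = 0
  z(9.6, 0) = -76.8
  z(9, 1) = -77  ←
  z(0, 14.5) = -72.5
The minimum is at x1 = 9, x2 = 1.

(9, 1)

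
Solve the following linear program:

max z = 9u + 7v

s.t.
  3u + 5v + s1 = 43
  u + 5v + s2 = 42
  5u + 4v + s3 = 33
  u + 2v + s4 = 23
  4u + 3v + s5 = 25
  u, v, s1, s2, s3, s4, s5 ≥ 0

Evaluate the objective at each vertex of the feasible region:
  z(0, 0) = 0
  z(6.25, 0) = 56.25
  z(1, 7) = 58  ←
  z(0, 8.25) = 57.75
The maximum is at u = 1, v = 7.

u = 1, v = 7, z = 58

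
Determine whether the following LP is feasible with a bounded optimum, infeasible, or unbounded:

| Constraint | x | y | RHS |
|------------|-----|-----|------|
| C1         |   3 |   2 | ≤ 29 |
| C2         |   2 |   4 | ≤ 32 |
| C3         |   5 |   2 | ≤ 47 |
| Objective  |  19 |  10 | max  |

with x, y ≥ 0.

Feasible with a bounded optimal solution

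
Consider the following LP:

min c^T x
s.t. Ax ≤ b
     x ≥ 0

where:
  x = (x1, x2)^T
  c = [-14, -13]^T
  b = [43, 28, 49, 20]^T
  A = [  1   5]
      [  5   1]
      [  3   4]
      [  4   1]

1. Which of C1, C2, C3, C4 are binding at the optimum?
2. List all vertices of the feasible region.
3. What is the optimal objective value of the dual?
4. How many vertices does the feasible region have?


1. C1, C4
2. (0, 0), (5, 0), (3, 8), (0, 8.6)
3. -146
4. 4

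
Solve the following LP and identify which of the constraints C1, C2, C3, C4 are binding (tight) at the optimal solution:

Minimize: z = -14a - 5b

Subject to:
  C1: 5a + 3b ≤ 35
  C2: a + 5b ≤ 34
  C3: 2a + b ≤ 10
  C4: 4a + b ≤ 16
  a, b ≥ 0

At a = 3, b = 4, compute slack b - a·x for each constraint:
  C1: 35 − 27 = 8  (slack)
  C2: 34 − 23 = 11  (slack)
  C3: 10 − 10 = 0  (binding)
  C4: 16 − 16 = 0  (binding)

Optimal: a = 3, b = 4
Binding: C3, C4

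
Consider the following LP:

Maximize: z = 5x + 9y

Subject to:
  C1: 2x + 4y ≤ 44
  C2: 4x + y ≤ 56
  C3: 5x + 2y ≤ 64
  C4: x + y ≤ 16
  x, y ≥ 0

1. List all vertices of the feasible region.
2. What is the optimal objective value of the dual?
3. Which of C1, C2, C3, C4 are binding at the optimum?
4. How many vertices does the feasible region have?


1. (0, 0), (12.8, 0), (10.67, 5.333), (10, 6), (0, 11)
2. 104
3. C1, C4
4. 5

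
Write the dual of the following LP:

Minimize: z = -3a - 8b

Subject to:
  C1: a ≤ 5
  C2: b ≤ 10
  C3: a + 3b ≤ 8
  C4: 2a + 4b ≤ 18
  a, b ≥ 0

Primal min cᵀx s.t. Ax ≤ b, x ≥ 0  →  Dual max −bᵀy s.t. Aᵀy ≥ −c, y ≥ 0.

Maximize: z = -5y1 - 10y2 - 8y3 - 18y4

Subject to:
  y1 + y3 + 2y4 ≥ 3
  y2 + 3y3 + 4y4 ≥ 8
  y1, y2, y3, y4 ≥ 0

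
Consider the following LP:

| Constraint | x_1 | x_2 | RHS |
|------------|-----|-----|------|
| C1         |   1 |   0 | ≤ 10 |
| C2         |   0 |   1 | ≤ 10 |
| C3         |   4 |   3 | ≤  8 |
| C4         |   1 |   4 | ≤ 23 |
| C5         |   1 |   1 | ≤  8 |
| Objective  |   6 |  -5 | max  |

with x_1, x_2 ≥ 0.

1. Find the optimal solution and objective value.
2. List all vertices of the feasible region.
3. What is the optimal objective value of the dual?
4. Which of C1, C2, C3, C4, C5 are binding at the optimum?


1. x_1 = 2, x_2 = 0, z = 12
2. (0, 0), (2, 0), (0, 2.667)
3. 12
4. C3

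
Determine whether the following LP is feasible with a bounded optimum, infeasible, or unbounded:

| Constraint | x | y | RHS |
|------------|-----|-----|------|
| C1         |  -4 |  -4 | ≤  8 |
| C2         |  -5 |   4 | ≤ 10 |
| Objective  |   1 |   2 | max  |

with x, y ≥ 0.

Unbounded (objective can increase without bound)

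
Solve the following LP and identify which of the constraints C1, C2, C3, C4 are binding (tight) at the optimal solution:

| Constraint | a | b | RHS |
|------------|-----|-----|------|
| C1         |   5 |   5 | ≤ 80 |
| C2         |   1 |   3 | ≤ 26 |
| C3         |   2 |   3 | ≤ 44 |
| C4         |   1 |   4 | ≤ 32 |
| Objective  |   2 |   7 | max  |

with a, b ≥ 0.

At a = 8, b = 6, compute slack b - a·x for each constraint:
  C1: 80 − 70 = 10  (slack)
  C2: 26 − 26 = 0  (binding)
  C3: 44 − 34 = 10  (slack)
  C4: 32 − 32 = 0  (binding)

Optimal: a = 8, b = 6
Binding: C2, C4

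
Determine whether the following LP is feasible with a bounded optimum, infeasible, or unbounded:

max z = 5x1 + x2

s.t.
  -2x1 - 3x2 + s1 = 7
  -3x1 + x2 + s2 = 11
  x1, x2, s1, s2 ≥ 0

Unbounded (objective can increase without bound)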